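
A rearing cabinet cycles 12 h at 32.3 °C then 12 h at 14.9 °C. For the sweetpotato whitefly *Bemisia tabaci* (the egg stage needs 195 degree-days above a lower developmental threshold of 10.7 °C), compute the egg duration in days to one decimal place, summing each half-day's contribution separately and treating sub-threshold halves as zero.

15.1 days

Day half: max(0, 32.3 − 10.7) × 0.5 = 21.6 × 0.5 = 10.80 DD.
Night half: max(0, 14.9 − 10.7) × 0.5 = 4.2 × 0.5 = 2.10 DD.
Per 24 h: 12.90 DD/day.
Duration = 195 / 12.90 = 15.116 ≈ 15.1 days.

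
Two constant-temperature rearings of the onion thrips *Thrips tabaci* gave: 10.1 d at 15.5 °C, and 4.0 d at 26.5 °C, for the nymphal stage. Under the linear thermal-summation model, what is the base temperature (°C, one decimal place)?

8.3 °C

Linear rate model ⇒ the product D·(T − T_b) is constant across temperatures.
10.1·(15.5 − T_b) = 4.0·(26.5 − T_b)
T_b = (10.1·15.5 − 4.0·26.5) / (10.1 − 4.0) = 50.55 / 6.1 = 8.287 °C ≈ 8.3 °C.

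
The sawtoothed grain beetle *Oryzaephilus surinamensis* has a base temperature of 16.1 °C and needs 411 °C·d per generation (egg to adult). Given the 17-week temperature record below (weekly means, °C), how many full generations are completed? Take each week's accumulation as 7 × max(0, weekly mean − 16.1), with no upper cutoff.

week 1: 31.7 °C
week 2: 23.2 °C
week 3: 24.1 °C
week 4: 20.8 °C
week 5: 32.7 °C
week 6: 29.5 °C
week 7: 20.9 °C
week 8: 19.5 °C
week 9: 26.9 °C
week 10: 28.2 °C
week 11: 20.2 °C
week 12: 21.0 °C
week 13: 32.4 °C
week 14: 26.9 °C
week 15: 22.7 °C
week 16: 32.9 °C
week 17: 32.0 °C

Weekly DD (7 × max(0, T̄ − 16.1)): 109.2, 49.7, 56.0, 32.9, 116.2, 93.8, 33.6, 23.8, 75.6, 84.7, 28.7, 34.3, 114.1, 75.6, 46.2, 117.6, 111.3.
Season total = 1203.3 DD.
Complete generations = ⌊1203.3 / 411⌋ = 2.

2 generations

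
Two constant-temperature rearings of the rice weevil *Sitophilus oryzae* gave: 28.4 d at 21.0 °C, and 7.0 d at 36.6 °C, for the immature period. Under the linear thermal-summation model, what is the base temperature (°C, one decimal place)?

15.9 °C

Under the model K = D·(T − T_b), so D₁·(T₁ − T_b) = D₂·(T₂ − T_b).
28.4·(21.0 − T_b) = 7.0·(36.6 − T_b)
T_b = (28.4·21.0 − 7.0·36.6) / (28.4 − 7.0) = 340.20 / 21.4 = 15.897 °C ≈ 15.9 °C.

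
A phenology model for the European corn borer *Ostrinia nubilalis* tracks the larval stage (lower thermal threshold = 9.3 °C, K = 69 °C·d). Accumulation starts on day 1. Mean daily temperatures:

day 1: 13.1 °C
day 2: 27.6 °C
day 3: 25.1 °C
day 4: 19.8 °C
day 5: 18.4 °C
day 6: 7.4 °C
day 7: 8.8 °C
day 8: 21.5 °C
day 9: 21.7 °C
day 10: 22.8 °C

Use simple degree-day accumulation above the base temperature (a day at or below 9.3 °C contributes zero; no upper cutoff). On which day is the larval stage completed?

Daily DD above 9.3 °C: 3.8, 18.3, 15.8, 10.5, 9.1, 0.0, 0.0, 12.2, 12.4, 13.5.
Cumulative: 3.8, 22.1, 37.9, 48.4, 57.5, 57.5, 57.5, 69.7, 82.1, 95.6.
The total first reaches 69 DD on day 8.

day 8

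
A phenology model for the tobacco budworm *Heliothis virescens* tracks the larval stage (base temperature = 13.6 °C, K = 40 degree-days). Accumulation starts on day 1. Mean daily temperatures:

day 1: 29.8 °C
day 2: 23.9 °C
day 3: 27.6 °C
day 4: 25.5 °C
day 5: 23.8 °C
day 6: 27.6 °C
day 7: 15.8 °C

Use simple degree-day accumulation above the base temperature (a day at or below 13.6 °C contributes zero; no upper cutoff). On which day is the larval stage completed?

day 3

Daily DD above 13.6 °C: 16.2, 10.3, 14.0, 11.9, 10.2, 14.0, 2.2.
Cumulative: 16.2, 26.5, 40.5, 52.4, 62.6, 76.6, 78.8.
The total first reaches 40 DD on day 3.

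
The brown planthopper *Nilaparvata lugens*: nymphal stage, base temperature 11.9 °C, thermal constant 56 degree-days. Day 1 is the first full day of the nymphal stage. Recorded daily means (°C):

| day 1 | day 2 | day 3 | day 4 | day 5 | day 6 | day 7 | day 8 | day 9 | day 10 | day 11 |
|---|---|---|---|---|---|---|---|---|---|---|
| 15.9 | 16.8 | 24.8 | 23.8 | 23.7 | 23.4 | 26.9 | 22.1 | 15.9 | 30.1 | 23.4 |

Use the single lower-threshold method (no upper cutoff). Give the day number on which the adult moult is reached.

day 6

Daily DD above 11.9 °C: 4.0, 4.9, 12.9, 11.9, 11.8, 11.5, 15.0, 10.2, 4.0, 18.2, 11.5.
Cumulative: 4.0, 8.9, 21.8, 33.7, 45.5, 57.0, 72.0, 82.2, 86.2, 104.4, 115.9.
The total first reaches 56 DD on day 6.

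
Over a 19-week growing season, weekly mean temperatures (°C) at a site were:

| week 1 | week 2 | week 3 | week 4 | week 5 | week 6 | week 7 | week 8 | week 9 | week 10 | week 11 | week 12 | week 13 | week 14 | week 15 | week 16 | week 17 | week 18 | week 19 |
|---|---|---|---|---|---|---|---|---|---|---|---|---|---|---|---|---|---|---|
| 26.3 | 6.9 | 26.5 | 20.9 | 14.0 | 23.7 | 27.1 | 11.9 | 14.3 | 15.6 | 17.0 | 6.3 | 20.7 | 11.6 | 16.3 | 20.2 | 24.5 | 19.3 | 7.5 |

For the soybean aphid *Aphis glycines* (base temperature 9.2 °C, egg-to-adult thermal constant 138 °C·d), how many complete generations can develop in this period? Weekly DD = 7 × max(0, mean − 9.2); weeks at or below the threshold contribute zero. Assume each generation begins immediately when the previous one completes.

Weekly DD (7 × max(0, T̄ − 9.2)): 119.7, 0.0, 121.1, 81.9, 33.6, 101.5, 125.3, 18.9, 35.7, 44.8, 54.6, 0.0, 80.5, 16.8, 49.7, 77.0, 107.1, 70.7, 0.0.
Season total = 1138.9 DD.
Complete generations = ⌊1138.9 / 138⌋ = 8.

8 generations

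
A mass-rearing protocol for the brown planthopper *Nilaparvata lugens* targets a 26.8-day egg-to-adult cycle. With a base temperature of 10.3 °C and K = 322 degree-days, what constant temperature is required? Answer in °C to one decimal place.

Required daily accumulation = 322 / 26.8 = 12.015 DD/day.
T = T_base + 12.015 = 10.3 + 12.015 = 22.315 ≈ 22.3 °C.

22.3 °C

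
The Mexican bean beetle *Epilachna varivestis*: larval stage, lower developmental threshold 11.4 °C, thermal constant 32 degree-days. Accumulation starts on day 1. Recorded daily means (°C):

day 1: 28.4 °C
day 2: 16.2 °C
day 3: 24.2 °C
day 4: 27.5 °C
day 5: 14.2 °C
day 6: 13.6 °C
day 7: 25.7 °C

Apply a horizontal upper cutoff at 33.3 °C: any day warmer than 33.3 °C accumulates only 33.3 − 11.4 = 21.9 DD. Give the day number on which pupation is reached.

day 3

Daily DD above 11.4 °C (capped at 21.9): 17.0, 4.8, 12.8, 16.1, 2.8, 2.2, 14.3.
Cumulative: 17.0, 21.8, 34.6, 50.7, 53.5, 55.7, 70.0.
The total first reaches 32 DD on day 3.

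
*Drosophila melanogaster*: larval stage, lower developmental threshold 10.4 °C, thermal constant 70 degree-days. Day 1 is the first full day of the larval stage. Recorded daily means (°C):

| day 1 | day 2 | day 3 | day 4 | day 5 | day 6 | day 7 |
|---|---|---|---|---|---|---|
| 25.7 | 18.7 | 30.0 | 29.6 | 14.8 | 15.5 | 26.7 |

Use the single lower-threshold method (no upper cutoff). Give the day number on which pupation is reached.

Daily DD above 10.4 °C: 15.3, 8.3, 19.6, 19.2, 4.4, 5.1, 16.3.
Cumulative: 15.3, 23.6, 43.2, 62.4, 66.8, 71.9, 88.2.
The total first reaches 70 DD on day 6.

day 6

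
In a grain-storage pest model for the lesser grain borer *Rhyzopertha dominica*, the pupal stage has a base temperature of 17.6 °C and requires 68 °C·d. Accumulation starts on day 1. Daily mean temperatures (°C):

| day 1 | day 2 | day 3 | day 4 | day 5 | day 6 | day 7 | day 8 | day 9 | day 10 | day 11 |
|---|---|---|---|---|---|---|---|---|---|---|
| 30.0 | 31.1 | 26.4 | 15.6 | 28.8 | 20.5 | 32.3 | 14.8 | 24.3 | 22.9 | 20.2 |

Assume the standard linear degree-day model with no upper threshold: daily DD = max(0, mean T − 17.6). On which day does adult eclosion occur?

Daily DD above 17.6 °C: 12.4, 13.5, 8.8, 0.0, 11.2, 2.9, 14.7, 0.0, 6.7, 5.3, 2.6.
Cumulative: 12.4, 25.9, 34.7, 34.7, 45.9, 48.8, 63.5, 63.5, 70.2, 75.5, 78.1.
The total first reaches 68 DD on day 9.

day 9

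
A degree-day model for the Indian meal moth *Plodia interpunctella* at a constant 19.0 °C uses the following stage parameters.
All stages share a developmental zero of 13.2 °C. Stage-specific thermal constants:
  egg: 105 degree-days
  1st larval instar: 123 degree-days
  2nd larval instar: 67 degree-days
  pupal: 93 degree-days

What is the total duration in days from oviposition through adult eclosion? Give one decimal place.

66.9 days

Daily accumulation at 19.0 °C = 19.0 − 13.2 = 5.8 DD/day.
Total K = 105 + 123 + 67 + 93 = 388 DD.
Total duration = 388 / 5.8 = 66.897 ≈ 66.9 days.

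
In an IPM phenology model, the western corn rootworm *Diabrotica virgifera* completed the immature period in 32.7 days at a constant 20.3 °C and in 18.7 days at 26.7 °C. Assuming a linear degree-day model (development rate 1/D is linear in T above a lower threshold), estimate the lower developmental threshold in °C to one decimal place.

11.8 °C

Linear rate model ⇒ the product D·(T − T_b) is constant across temperatures.
32.7·(20.3 − T_b) = 18.7·(26.7 − T_b)
T_b = (32.7·20.3 − 18.7·26.7) / (32.7 − 18.7) = 164.52 / 14.0 = 11.751 °C ≈ 11.8 °C.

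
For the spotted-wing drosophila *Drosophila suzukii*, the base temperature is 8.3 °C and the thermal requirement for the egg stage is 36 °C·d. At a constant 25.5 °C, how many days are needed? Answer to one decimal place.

2.1 days

Daily accumulation = 25.5 − 8.3 = 17.2 DD/day.
Duration = 36 / 17.2 = 2.093 ≈ 2.1 days.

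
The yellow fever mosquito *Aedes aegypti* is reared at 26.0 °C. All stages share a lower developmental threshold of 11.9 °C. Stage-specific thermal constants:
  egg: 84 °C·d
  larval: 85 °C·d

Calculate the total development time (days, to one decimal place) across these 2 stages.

Daily accumulation at 26.0 °C = 26.0 − 11.9 = 14.1 DD/day.
Total K = 84 + 85 = 169 DD.
Total duration = 169 / 14.1 = 11.986 ≈ 12.0 days.

12.0 days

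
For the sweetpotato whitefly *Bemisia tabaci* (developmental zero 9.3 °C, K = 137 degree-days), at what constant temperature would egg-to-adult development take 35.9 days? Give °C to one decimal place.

13.1 °C

Required daily accumulation = 137 / 35.9 = 3.816 DD/day.
T = T_base + 3.816 = 9.3 + 3.816 = 13.116 ≈ 13.1 °C.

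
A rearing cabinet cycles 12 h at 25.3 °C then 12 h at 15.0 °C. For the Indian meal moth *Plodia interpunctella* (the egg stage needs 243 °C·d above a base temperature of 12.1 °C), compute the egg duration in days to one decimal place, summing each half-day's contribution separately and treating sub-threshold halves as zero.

30.2 days

Day half: max(0, 25.3 − 12.1) × 0.5 = 13.2 × 0.5 = 6.60 DD.
Night half: max(0, 15.0 − 12.1) × 0.5 = 2.9 × 0.5 = 1.45 DD.
Per 24 h: 8.05 DD/day.
Duration = 243 / 8.05 = 30.186 ≈ 30.2 days.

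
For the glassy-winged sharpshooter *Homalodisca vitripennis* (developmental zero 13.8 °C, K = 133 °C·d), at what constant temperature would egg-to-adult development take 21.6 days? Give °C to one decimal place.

20.0 °C

Required daily accumulation = 133 / 21.6 = 6.157 DD/day.
T = T_base + 6.157 = 13.8 + 6.157 = 19.957 ≈ 20.0 °C.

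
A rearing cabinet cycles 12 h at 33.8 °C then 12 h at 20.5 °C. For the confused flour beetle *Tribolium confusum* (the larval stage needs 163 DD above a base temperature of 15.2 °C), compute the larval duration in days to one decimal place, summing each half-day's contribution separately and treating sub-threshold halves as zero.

Day half: max(0, 33.8 − 15.2) × 0.5 = 18.6 × 0.5 = 9.30 DD.
Night half: max(0, 20.5 − 15.2) × 0.5 = 5.3 × 0.5 = 2.65 DD.
Per 24 h: 11.95 DD/day.
Duration = 163 / 11.95 = 13.640 ≈ 13.6 days.

13.6 days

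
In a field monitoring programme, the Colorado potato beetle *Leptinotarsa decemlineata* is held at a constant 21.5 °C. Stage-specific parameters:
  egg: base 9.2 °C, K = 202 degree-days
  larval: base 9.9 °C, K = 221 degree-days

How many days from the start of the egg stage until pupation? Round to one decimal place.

egg: 202 / (21.5 − 9.2) = 202 / 12.3 = 16.423 d.
larval: 221 / (21.5 − 9.9) = 221 / 11.6 = 19.052 d.
Sum = 35.474 ≈ 35.5 days.

35.5 days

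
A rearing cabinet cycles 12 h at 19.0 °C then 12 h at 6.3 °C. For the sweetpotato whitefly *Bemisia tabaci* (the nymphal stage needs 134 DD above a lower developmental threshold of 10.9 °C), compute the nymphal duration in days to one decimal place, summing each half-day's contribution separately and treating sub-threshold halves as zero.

33.1 days

Day half: max(0, 19.0 − 10.9) × 0.5 = 8.1 × 0.5 = 4.05 DD.
Night half: max(0, 6.3 − 10.9) × 0.5 = 0.0 × 0.5 = 0.00 DD.
Per 24 h: 4.05 DD/day.
Duration = 134 / 4.05 = 33.086 ≈ 33.1 days.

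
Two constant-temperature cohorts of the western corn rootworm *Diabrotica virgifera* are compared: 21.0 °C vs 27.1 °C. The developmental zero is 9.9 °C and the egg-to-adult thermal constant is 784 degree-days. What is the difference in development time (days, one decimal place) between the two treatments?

At 21.0 °C: 784 / (21.0 − 9.9) = 784 / 11.1 = 70.631 d.
At 27.1 °C: 784 / (27.1 − 9.9) = 784 / 17.2 = 45.581 d.
Difference = |70.631 − 45.581| = 25.049 ≈ 25.0 days.

25.0 days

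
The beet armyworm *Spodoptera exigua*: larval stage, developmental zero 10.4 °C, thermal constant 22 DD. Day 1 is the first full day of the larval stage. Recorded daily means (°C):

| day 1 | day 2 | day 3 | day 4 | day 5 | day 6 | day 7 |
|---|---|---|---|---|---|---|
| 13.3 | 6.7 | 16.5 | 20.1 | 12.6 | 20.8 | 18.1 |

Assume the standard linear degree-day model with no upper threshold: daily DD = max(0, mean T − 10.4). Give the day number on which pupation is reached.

day 6

Daily DD above 10.4 °C: 2.9, 0.0, 6.1, 9.7, 2.2, 10.4, 7.7.
Cumulative: 2.9, 2.9, 9.0, 18.7, 20.9, 31.3, 39.0.
The total first reaches 22 DD on day 6.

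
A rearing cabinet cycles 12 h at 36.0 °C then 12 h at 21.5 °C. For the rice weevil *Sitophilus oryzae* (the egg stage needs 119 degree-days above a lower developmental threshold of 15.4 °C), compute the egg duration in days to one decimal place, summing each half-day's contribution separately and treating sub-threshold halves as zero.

Day half: max(0, 36.0 − 15.4) × 0.5 = 20.6 × 0.5 = 10.30 DD.
Night half: max(0, 21.5 − 15.4) × 0.5 = 6.1 × 0.5 = 3.05 DD.
Per 24 h: 13.35 DD/day.
Duration = 119 / 13.35 = 8.914 ≈ 8.9 days.

8.9 days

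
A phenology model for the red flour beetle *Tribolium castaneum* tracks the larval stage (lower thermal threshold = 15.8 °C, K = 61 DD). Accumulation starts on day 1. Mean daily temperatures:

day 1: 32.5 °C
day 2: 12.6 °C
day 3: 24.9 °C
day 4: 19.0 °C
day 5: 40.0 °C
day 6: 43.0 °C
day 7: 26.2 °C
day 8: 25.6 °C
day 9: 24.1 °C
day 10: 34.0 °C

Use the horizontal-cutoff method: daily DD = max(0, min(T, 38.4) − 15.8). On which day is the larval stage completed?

day 6

Daily DD above 15.8 °C (capped at 22.6): 16.7, 0.0, 9.1, 3.2, 22.6, 22.6, 10.4, 9.8, 8.3, 18.2.
Cumulative: 16.7, 16.7, 25.8, 29.0, 51.6, 74.2, 84.6, 94.4, 102.7, 120.9.
The total first reaches 61 DD on day 6.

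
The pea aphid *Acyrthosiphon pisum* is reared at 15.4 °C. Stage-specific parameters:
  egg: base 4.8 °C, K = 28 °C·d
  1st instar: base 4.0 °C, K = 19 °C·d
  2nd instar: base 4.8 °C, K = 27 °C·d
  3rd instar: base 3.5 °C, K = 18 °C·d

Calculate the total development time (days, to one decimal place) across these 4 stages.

8.4 days

egg: 28 / (15.4 − 4.8) = 28 / 10.6 = 2.642 d.
1st instar: 19 / (15.4 − 4.0) = 19 / 11.4 = 1.667 d.
2nd instar: 27 / (15.4 − 4.8) = 27 / 10.6 = 2.547 d.
3rd instar: 18 / (15.4 − 3.5) = 18 / 11.9 = 1.513 d.
Sum = 8.368 ≈ 8.4 days.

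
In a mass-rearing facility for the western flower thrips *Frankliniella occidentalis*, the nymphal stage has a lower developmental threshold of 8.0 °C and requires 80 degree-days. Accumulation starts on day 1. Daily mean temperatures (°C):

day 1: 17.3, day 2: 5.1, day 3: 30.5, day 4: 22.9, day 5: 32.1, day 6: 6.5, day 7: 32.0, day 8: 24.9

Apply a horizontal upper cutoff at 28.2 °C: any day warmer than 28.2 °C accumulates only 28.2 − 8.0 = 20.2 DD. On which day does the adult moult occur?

day 7

Daily DD above 8.0 °C (capped at 20.2): 9.3, 0.0, 20.2, 14.9, 20.2, 0.0, 20.2, 16.9.
Cumulative: 9.3, 9.3, 29.5, 44.4, 64.6, 64.6, 84.8, 101.7.
The total first reaches 80 DD on day 7.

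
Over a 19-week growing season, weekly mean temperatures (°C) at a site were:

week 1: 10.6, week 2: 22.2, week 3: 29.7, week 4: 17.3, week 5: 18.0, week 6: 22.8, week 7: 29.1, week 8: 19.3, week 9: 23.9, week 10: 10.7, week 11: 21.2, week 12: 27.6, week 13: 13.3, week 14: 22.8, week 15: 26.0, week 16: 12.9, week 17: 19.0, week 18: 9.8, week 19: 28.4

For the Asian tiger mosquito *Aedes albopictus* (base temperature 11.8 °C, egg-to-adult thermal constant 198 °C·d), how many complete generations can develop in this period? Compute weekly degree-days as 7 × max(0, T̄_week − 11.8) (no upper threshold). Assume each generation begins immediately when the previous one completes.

5 generations

Weekly DD (7 × max(0, T̄ − 11.8)): 0.0, 72.8, 125.3, 38.5, 43.4, 77.0, 121.1, 52.5, 84.7, 0.0, 65.8, 110.6, 10.5, 77.0, 99.4, 7.7, 50.4, 0.0, 116.2.
Season total = 1152.9 DD.
Complete generations = ⌊1152.9 / 198⌋ = 5.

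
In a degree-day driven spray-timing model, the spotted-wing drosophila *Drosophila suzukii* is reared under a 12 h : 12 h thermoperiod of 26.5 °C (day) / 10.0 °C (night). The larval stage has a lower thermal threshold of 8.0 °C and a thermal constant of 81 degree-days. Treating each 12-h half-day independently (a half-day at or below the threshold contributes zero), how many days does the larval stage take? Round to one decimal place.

7.9 days

Day half: max(0, 26.5 − 8.0) × 0.5 = 18.5 × 0.5 = 9.25 DD.
Night half: max(0, 10.0 − 8.0) × 0.5 = 2.0 × 0.5 = 1.00 DD.
Per 24 h: 10.25 DD/day.
Duration = 81 / 10.25 = 7.902 ≈ 7.9 days.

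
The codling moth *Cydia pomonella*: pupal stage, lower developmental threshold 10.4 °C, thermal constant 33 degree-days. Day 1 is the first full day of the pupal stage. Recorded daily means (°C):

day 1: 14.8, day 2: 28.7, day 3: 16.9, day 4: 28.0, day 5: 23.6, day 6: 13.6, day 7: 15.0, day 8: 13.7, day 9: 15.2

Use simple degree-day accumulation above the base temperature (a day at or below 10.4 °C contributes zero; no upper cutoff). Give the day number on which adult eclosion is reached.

Daily DD above 10.4 °C: 4.4, 18.3, 6.5, 17.6, 13.2, 3.2, 4.6, 3.3, 4.8.
Cumulative: 4.4, 22.7, 29.2, 46.8, 60.0, 63.2, 67.8, 71.1, 75.9.
The total first reaches 33 DD on day 4.

day 4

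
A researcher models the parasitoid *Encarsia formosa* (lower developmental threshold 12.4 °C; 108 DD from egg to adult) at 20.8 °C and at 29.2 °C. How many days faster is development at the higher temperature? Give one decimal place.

6.4 days

At 20.8 °C: 108 / (20.8 − 12.4) = 108 / 8.4 = 12.857 d.
At 29.2 °C: 108 / (29.2 − 12.4) = 108 / 16.8 = 6.429 d.
Difference = |12.857 − 6.429| = 6.429 ≈ 6.4 days.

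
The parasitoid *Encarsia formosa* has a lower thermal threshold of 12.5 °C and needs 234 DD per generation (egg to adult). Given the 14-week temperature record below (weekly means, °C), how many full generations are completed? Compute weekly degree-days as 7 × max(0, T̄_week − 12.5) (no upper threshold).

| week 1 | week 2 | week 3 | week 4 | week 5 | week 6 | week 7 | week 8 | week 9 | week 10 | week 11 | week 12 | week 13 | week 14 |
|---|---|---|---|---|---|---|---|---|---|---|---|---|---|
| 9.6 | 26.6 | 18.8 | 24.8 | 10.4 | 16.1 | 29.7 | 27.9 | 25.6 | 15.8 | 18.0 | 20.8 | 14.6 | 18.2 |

Weekly DD (7 × max(0, T̄ − 12.5)): 0.0, 98.7, 44.1, 86.1, 0.0, 25.2, 120.4, 107.8, 91.7, 23.1, 38.5, 58.1, 14.7, 39.9.
Season total = 748.3 DD.
Complete generations = ⌊748.3 / 234⌋ = 3.

3 generations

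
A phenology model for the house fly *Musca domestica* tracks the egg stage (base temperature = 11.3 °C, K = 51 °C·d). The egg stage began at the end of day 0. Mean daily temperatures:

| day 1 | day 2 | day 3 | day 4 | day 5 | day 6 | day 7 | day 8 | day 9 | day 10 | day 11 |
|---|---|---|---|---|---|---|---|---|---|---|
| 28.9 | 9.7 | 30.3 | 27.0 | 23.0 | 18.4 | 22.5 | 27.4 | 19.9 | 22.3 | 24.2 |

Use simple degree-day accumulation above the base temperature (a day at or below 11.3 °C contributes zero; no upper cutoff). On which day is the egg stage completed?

day 4

Daily DD above 11.3 °C: 17.6, 0.0, 19.0, 15.7, 11.7, 7.1, 11.2, 16.1, 8.6, 11.0, 12.9.
Cumulative: 17.6, 17.6, 36.6, 52.3, 64.0, 71.1, 82.3, 98.4, 107.0, 118.0, 130.9.
The total first reaches 51 DD on day 4.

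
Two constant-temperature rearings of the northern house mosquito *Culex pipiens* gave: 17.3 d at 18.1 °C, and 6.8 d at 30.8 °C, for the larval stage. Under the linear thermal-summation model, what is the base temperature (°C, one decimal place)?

9.9 °C

Linear rate model ⇒ the product D·(T − T_b) is constant across temperatures.
17.3·(18.1 − T_b) = 6.8·(30.8 − T_b)
T_b = (17.3·18.1 − 6.8·30.8) / (17.3 − 6.8) = 103.69 / 10.5 = 9.875 °C ≈ 9.9 °C.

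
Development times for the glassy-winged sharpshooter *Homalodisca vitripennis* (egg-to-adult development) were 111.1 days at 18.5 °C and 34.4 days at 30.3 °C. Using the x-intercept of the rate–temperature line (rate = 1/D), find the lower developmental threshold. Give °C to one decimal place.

Equal thermal constants: D₁(T₁ − T_b) = D₂(T₂ − T_b).
111.1·(18.5 − T_b) = 34.4·(30.3 − T_b)
T_b = (111.1·18.5 − 34.4·30.3) / (111.1 − 34.4) = 1013.03 / 76.7 = 13.208 °C ≈ 13.2 °C.

13.2 °C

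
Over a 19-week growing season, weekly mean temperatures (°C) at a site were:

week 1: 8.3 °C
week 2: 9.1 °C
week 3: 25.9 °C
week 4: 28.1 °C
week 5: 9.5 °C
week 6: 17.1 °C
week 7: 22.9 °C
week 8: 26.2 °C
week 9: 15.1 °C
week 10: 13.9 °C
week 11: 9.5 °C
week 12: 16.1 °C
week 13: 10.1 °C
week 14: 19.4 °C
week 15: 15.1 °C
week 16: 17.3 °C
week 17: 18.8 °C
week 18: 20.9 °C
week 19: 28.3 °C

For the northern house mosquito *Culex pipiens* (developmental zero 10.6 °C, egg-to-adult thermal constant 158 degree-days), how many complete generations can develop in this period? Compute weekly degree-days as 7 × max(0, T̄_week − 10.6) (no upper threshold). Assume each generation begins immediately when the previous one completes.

6 generations

Weekly DD (7 × max(0, T̄ − 10.6)): 0.0, 0.0, 107.1, 122.5, 0.0, 45.5, 86.1, 109.2, 31.5, 23.1, 0.0, 38.5, 0.0, 61.6, 31.5, 46.9, 57.4, 72.1, 123.9.
Season total = 956.9 DD.
Complete generations = ⌊956.9 / 158⌋ = 6.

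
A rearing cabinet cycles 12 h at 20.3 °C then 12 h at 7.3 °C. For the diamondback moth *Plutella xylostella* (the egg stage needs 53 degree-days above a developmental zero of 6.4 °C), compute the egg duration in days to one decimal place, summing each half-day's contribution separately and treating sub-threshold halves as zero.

Day half: max(0, 20.3 − 6.4) × 0.5 = 13.9 × 0.5 = 6.95 DD.
Night half: max(0, 7.3 − 6.4) × 0.5 = 0.9 × 0.5 = 0.45 DD.
Per 24 h: 7.40 DD/day.
Duration = 53 / 7.40 = 7.162 ≈ 7.2 days.

7.2 days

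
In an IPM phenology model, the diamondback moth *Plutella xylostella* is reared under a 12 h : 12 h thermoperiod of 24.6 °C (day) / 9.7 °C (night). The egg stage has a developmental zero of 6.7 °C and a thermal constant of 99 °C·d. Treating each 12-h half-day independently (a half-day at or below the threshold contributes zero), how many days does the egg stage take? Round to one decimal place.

9.5 days

Day half: max(0, 24.6 − 6.7) × 0.5 = 17.9 × 0.5 = 8.95 DD.
Night half: max(0, 9.7 − 6.7) × 0.5 = 3.0 × 0.5 = 1.50 DD.
Per 24 h: 10.45 DD/day.
Duration = 99 / 10.45 = 9.474 ≈ 9.5 days.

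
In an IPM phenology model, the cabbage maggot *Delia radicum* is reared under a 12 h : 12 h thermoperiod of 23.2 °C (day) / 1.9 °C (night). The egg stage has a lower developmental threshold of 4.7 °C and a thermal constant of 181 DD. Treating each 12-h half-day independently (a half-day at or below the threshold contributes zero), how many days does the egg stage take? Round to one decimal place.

19.6 days

Day half: max(0, 23.2 − 4.7) × 0.5 = 18.5 × 0.5 = 9.25 DD.
Night half: max(0, 1.9 − 4.7) × 0.5 = 0.0 × 0.5 = 0.00 DD.
Per 24 h: 9.25 DD/day.
Duration = 181 / 9.25 = 19.568 ≈ 19.6 days.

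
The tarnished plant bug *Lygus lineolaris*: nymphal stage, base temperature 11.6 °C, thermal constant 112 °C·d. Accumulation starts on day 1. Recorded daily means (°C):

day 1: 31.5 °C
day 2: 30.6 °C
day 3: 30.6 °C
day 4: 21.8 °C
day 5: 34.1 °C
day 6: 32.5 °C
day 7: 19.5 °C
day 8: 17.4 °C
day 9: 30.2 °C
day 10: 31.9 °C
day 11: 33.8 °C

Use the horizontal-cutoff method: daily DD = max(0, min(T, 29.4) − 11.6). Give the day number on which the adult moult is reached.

Daily DD above 11.6 °C (capped at 17.8): 17.8, 17.8, 17.8, 10.2, 17.8, 17.8, 7.9, 5.8, 17.8, 17.8, 17.8.
Cumulative: 17.8, 35.6, 53.4, 63.6, 81.4, 99.2, 107.1, 112.9, 130.7, 148.5, 166.3.
The total first reaches 112 DD on day 8.

day 8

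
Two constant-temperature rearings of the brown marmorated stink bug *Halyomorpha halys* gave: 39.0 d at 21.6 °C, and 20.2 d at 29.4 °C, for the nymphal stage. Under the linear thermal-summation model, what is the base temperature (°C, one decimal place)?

Under the model K = D·(T − T_b), so D₁·(T₁ − T_b) = D₂·(T₂ − T_b).
39.0·(21.6 − T_b) = 20.2·(29.4 − T_b)
T_b = (39.0·21.6 − 20.2·29.4) / (39.0 − 20.2) = 248.52 / 18.8 = 13.219 °C ≈ 13.2 °C.

13.2 °C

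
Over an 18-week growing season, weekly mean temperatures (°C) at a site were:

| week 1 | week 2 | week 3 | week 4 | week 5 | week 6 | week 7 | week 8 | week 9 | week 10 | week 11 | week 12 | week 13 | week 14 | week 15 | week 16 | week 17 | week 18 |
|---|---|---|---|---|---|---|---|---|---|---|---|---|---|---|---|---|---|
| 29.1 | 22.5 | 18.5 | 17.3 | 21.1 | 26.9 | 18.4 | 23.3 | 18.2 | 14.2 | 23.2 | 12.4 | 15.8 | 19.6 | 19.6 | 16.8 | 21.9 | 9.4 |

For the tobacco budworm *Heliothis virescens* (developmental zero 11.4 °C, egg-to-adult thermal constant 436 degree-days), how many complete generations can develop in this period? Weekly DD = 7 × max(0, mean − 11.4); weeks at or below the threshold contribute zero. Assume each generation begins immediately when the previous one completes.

2 generations

Weekly DD (7 × max(0, T̄ − 11.4)): 123.9, 77.7, 49.7, 41.3, 67.9, 108.5, 49.0, 83.3, 47.6, 19.6, 82.6, 7.0, 30.8, 57.4, 57.4, 37.8, 73.5, 0.0.
Season total = 1015.0 DD.
Complete generations = ⌊1015.0 / 436⌋ = 2.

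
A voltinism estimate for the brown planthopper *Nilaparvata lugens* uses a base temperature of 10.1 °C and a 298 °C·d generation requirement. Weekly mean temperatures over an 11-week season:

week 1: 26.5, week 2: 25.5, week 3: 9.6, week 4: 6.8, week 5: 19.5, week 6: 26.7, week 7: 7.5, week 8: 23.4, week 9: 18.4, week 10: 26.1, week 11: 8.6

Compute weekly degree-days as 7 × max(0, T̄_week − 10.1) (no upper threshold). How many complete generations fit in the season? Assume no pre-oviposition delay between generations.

2 generations

Weekly DD (7 × max(0, T̄ − 10.1)): 114.8, 107.8, 0.0, 0.0, 65.8, 116.2, 0.0, 93.1, 58.1, 112.0, 0.0.
Season total = 667.8 DD.
Complete generations = ⌊667.8 / 298⌋ = 2.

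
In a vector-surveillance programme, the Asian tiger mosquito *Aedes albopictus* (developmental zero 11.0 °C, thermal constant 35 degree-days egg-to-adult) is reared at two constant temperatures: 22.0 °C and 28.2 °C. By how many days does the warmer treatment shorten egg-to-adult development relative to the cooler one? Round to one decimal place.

1.1 days

At 22.0 °C: 35 / (22.0 − 11.0) = 35 / 11.0 = 3.182 d.
At 28.2 °C: 35 / (28.2 − 11.0) = 35 / 17.2 = 2.035 d.
Difference = |3.182 − 2.035| = 1.147 ≈ 1.1 days.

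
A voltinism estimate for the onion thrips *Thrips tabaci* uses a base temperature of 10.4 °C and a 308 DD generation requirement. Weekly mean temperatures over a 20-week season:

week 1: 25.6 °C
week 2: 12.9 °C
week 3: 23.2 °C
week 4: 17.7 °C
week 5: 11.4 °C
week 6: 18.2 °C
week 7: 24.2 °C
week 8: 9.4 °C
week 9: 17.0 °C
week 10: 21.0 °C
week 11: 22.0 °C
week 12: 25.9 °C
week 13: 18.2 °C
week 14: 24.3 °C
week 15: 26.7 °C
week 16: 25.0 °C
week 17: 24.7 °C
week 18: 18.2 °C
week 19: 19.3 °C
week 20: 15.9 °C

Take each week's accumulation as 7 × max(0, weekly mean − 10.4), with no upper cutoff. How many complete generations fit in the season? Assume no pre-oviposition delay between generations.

Weekly DD (7 × max(0, T̄ − 10.4)): 106.4, 17.5, 89.6, 51.1, 7.0, 54.6, 96.6, 0.0, 46.2, 74.2, 81.2, 108.5, 54.6, 97.3, 114.1, 102.2, 100.1, 54.6, 62.3, 38.5.
Season total = 1356.6 DD.
Complete generations = ⌊1356.6 / 308⌋ = 4.

4 generations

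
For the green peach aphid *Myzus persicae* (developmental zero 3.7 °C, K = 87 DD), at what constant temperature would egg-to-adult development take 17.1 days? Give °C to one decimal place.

8.8 °C

Required daily accumulation = 87 / 17.1 = 5.088 DD/day.
T = T_base + 5.088 = 3.7 + 5.088 = 8.788 ≈ 8.8 °C.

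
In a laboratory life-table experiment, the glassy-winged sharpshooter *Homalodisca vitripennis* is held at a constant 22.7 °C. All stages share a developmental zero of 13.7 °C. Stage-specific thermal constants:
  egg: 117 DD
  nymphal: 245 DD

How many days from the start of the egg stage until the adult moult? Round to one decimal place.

Daily accumulation at 22.7 °C = 22.7 − 13.7 = 9.0 DD/day.
Total K = 117 + 245 = 362 DD.
Total duration = 362 / 9.0 = 40.222 ≈ 40.2 days.

40.2 days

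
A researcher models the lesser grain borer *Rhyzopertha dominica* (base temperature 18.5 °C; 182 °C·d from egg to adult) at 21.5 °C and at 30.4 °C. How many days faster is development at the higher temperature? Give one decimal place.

At 21.5 °C: 182 / (21.5 − 18.5) = 182 / 3.0 = 60.667 d.
At 30.4 °C: 182 / (30.4 − 18.5) = 182 / 11.9 = 15.294 d.
Difference = |60.667 − 15.294| = 45.373 ≈ 45.4 days.

45.4 days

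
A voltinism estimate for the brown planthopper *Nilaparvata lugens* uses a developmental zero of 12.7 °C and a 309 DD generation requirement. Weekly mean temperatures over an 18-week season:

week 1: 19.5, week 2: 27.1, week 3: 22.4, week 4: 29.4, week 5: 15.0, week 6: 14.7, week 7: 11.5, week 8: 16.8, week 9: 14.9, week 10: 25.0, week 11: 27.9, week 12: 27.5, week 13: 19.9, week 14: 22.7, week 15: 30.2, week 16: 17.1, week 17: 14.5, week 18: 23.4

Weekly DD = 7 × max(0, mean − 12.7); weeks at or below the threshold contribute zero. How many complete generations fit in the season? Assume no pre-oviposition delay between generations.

Weekly DD (7 × max(0, T̄ − 12.7)): 47.6, 100.8, 67.9, 116.9, 16.1, 14.0, 0.0, 28.7, 15.4, 86.1, 106.4, 103.6, 50.4, 70.0, 122.5, 30.8, 12.6, 74.9.
Season total = 1064.7 DD.
Complete generations = ⌊1064.7 / 309⌋ = 3.

3 generations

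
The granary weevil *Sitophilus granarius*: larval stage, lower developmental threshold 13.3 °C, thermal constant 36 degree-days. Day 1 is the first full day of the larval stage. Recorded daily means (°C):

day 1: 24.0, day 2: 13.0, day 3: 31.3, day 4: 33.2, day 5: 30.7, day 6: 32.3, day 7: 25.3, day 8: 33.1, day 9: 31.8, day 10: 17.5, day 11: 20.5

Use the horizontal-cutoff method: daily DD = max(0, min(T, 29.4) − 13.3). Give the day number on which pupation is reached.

Daily DD above 13.3 °C (capped at 16.1): 10.7, 0.0, 16.1, 16.1, 16.1, 16.1, 12.0, 16.1, 16.1, 4.2, 7.2.
Cumulative: 10.7, 10.7, 26.8, 42.9, 59.0, 75.1, 87.1, 103.2, 119.3, 123.5, 130.7.
The total first reaches 36 DD on day 4.

day 4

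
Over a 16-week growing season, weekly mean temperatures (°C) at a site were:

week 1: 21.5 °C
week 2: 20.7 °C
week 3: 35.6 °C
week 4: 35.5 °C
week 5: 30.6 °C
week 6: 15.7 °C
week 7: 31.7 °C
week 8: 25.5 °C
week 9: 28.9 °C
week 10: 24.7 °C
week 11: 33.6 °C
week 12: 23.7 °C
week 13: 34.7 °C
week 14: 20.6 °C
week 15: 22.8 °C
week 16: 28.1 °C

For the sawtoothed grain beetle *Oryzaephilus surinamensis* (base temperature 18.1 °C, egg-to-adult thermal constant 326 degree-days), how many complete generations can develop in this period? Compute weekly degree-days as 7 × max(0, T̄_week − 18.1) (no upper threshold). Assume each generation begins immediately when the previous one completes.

Weekly DD (7 × max(0, T̄ − 18.1)): 23.8, 18.2, 122.5, 121.8, 87.5, 0.0, 95.2, 51.8, 75.6, 46.2, 108.5, 39.2, 116.2, 17.5, 32.9, 70.0.
Season total = 1026.9 DD.
Complete generations = ⌊1026.9 / 326⌋ = 3.

3 generations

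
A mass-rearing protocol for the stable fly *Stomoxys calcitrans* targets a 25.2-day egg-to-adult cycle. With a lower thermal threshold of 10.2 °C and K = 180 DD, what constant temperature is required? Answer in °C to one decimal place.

Required daily accumulation = 180 / 25.2 = 7.143 DD/day.
T = T_base + 7.143 = 10.2 + 7.143 = 17.343 ≈ 17.3 °C.

17.3 °C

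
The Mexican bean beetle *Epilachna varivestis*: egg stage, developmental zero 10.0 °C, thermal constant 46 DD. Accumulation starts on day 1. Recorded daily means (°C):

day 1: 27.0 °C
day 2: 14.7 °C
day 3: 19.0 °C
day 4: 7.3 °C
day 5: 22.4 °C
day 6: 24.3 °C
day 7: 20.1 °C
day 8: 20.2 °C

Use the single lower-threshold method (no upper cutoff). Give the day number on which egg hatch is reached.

Daily DD above 10.0 °C: 17.0, 4.7, 9.0, 0.0, 12.4, 14.3, 10.1, 10.2.
Cumulative: 17.0, 21.7, 30.7, 30.7, 43.1, 57.4, 67.5, 77.7.
The total first reaches 46 DD on day 6.

day 6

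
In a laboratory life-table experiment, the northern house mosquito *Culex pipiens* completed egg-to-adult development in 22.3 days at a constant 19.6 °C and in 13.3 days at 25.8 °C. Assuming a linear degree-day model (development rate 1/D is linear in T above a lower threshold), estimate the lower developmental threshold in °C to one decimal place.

Linear rate model ⇒ the product D·(T − T_b) is constant across temperatures.
22.3·(19.6 − T_b) = 13.3·(25.8 − T_b)
T_b = (22.3·19.6 − 13.3·25.8) / (22.3 − 13.3) = 93.94 / 9.0 = 10.438 °C ≈ 10.4 °C.

10.4 °C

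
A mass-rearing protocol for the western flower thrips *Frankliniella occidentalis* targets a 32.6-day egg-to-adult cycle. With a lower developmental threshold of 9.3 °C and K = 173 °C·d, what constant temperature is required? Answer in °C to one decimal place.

14.6 °C

Required daily accumulation = 173 / 32.6 = 5.307 DD/day.
T = T_base + 5.307 = 9.3 + 5.307 = 14.607 ≈ 14.6 °C.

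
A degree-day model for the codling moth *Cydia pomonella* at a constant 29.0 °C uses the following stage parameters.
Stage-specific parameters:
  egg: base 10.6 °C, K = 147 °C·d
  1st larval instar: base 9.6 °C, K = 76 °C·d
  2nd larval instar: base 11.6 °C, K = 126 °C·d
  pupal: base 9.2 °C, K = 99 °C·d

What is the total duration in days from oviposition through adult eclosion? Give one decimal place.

24.1 days

egg: 147 / (29.0 − 10.6) = 147 / 18.4 = 7.989 d.
1st larval instar: 76 / (29.0 − 9.6) = 76 / 19.4 = 3.918 d.
2nd larval instar: 126 / (29.0 − 11.6) = 126 / 17.4 = 7.241 d.
pupal: 99 / (29.0 − 9.2) = 99 / 19.8 = 5.000 d.
Sum = 24.148 ≈ 24.1 days.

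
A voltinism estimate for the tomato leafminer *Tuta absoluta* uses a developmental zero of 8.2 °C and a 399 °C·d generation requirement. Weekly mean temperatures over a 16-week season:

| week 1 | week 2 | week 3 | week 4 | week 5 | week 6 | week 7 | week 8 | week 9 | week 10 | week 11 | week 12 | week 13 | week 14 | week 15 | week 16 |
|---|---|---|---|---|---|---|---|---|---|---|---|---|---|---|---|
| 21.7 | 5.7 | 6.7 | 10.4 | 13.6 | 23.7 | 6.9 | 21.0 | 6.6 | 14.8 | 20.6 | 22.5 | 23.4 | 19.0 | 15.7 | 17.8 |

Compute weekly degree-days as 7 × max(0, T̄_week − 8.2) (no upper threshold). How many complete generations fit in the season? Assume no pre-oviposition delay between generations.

2 generations

Weekly DD (7 × max(0, T̄ − 8.2)): 94.5, 0.0, 0.0, 15.4, 37.8, 108.5, 0.0, 89.6, 0.0, 46.2, 86.8, 100.1, 106.4, 75.6, 52.5, 67.2.
Season total = 880.6 DD.
Complete generations = ⌊880.6 / 399⌋ = 2.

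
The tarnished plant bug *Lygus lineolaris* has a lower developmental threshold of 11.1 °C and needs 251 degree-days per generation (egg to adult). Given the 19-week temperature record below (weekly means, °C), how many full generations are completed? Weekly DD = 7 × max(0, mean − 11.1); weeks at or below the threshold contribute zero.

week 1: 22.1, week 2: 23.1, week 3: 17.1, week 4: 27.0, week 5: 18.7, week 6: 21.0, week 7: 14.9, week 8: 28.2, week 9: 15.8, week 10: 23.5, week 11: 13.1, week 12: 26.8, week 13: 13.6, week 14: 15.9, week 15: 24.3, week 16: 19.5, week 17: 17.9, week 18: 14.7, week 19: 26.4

Weekly DD (7 × max(0, T̄ − 11.1)): 77.0, 84.0, 42.0, 111.3, 53.2, 69.3, 26.6, 119.7, 32.9, 86.8, 14.0, 109.9, 17.5, 33.6, 92.4, 58.8, 47.6, 25.2, 107.1.
Season total = 1208.9 DD.
Complete generations = ⌊1208.9 / 251⌋ = 4.

4 generations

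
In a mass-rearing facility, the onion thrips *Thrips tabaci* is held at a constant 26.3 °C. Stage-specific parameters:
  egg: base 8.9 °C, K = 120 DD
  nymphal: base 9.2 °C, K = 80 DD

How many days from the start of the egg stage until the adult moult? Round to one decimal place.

11.6 days

egg: 120 / (26.3 − 8.9) = 120 / 17.4 = 6.897 d.
nymphal: 80 / (26.3 − 9.2) = 80 / 17.1 = 4.678 d.
Sum = 11.575 ≈ 11.6 days.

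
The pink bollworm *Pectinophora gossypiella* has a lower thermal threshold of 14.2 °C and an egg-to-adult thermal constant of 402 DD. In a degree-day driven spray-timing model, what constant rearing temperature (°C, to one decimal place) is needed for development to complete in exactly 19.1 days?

35.2 °C

Required daily accumulation = 402 / 19.1 = 21.047 DD/day.
T = T_base + 21.047 = 14.2 + 21.047 = 35.247 ≈ 35.2 °C.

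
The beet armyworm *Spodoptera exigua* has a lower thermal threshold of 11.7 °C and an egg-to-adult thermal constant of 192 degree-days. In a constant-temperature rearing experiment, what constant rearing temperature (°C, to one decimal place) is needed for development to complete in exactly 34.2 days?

17.3 °C

Required daily accumulation = 192 / 34.2 = 5.614 DD/day.
T = T_base + 5.614 = 11.7 + 5.614 = 17.314 ≈ 17.3 °C.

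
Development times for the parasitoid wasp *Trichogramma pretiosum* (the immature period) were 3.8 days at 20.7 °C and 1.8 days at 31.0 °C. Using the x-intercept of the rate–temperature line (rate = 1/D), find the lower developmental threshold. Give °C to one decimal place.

11.4 °C

Linear rate model ⇒ the product D·(T − T_b) is constant across temperatures.
3.8·(20.7 − T_b) = 1.8·(31.0 − T_b)
T_b = (3.8·20.7 − 1.8·31.0) / (3.8 − 1.8) = 22.86 / 2.0 = 11.430 °C ≈ 11.4 °C.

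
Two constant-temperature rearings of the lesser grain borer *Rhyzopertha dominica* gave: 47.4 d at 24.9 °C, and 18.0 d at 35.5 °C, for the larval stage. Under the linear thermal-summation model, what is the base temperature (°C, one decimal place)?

Equal thermal constants: D₁(T₁ − T_b) = D₂(T₂ − T_b).
47.4·(24.9 − T_b) = 18.0·(35.5 − T_b)
T_b = (47.4·24.9 − 18.0·35.5) / (47.4 − 18.0) = 541.26 / 29.4 = 18.410 °C ≈ 18.4 °C.

18.4 °C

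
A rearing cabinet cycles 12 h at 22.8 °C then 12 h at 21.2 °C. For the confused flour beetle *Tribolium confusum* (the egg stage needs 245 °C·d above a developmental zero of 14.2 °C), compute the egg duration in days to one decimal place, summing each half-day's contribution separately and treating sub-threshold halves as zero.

31.4 days

Day half: max(0, 22.8 − 14.2) × 0.5 = 8.6 × 0.5 = 4.30 DD.
Night half: max(0, 21.2 − 14.2) × 0.5 = 7.0 × 0.5 = 3.50 DD.
Per 24 h: 7.80 DD/day.
Duration = 245 / 7.80 = 31.410 ≈ 31.4 days.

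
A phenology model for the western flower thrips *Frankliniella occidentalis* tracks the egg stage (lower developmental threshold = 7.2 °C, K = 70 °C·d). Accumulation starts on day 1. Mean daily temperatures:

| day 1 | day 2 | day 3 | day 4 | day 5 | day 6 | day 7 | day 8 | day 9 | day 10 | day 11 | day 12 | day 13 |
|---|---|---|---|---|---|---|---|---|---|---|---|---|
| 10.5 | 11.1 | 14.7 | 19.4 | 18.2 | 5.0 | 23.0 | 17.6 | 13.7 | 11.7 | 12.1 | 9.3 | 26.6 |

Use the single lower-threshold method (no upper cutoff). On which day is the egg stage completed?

day 9

Daily DD above 7.2 °C: 3.3, 3.9, 7.5, 12.2, 11.0, 0.0, 15.8, 10.4, 6.5, 4.5, 4.9, 2.1, 19.4.
Cumulative: 3.3, 7.2, 14.7, 26.9, 37.9, 37.9, 53.7, 64.1, 70.6, 75.1, 80.0, 82.1, 101.5.
The total first reaches 70 DD on day 9.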